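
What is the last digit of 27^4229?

The units digit of 27^n cycles with period 4: 7, 9, 3, 1, …
4229 mod 4 = 1, so the last digit matches 7^1 = 7.

7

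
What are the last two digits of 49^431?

By repeated squaring mod 100: 49^1≡49, 49^2≡1, 49^4≡1, 49^8≡1, 49^16≡1, 49^32≡1, 49^64≡1, 49^128≡1, 49^256≡1.
Since 431 = 1 + 2 + 4 + 8 + 32 + 128 + 256 in binary, 49^431 ≡ 49·1·1·1·1·1·1 ≡ 49 (mod 100).

49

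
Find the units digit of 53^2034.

9

Last digits of 3^n: 3, 9, 7, 1 (period 4).
2034 leaves remainder 2 on division by 4, so 53^2034 ends in 9.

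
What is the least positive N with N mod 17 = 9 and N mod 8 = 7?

x ≡ 7 (mod 8) gives x ∈ {7, 15, 23, 31, 39, 47, 55, 63, …}.
The first of these with x mod 17 = 9 is 111.

111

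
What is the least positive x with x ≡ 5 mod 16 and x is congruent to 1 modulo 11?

133

Since 11·3 ≡ 1 (mod 16), take x = 1 + 11·((5−1)·3 mod 16) = 1 + 11·12 = 133.
Check: 133 mod 16 = 5, 133 mod 11 = 1.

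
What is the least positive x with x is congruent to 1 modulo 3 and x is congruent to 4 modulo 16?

4

x ≡ 1 (mod 3) gives x ∈ {1, 4}.
The first of these with x mod 16 = 4 is 4.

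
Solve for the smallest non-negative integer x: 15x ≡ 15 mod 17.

1

The inverse of 15 mod 17 is 8 (since 15·8 = 120 ≡ 1).
So x ≡ 8·15 = 120 ≡ 1 (mod 17).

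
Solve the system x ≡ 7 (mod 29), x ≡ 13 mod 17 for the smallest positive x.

Since 17·12 ≡ 1 (mod 29), take x = 13 + 17·((7−13)·12 mod 29) = 13 + 17·15 = 268.
Check: 268 mod 29 = 7, 268 mod 17 = 13.

268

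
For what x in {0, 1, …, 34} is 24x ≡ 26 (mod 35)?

24⁻¹ ≡ 19 (mod 35) because 24·19 = 456 = 13·35 + 1.
So x ≡ 19·26 = 494 ≡ 4 (mod 35).

4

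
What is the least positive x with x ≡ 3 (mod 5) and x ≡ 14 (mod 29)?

x ≡ 3 (mod 5) gives x ∈ {3, 8, 13, 18, 23, 28, 33, 38, …}.
The first of these with x mod 29 = 14 is 43.

43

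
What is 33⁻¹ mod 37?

9

37 = 1·33 + 4
33 = 8·4 + 1
4 = 4·1 + 0
Back-substituting gives 33·9 ≡ 1 (mod 37).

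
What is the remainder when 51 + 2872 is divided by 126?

25

2872 − 22·126 = 100, so 2872 ≡ 100 (mod 126).
(51 + 100) mod 126 = 25.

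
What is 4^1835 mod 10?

The units digit of 4^n cycles with period 2: 4, 6, …
1835 mod 2 = 1, so the last digit matches 4^1 = 4.

4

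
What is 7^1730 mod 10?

The units digit of 7^n cycles with period 4: 7, 9, 3, 1, …
1730 mod 4 = 2, so the last digit matches 7^2 = 9.

9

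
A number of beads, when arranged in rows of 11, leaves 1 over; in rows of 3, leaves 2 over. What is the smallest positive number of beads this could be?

Since 3·4 ≡ 1 (mod 11), take x = 2 + 3·((1−2)·4 mod 11) = 2 + 3·7 = 23.
Check: 23 mod 11 = 1, 23 mod 3 = 2.

23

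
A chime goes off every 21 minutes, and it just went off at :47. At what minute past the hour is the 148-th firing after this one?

148·21 = 3108.
Dividing 3108 by 60 gives quotient 51 and remainder 48.
(47 + 48) mod 60 = 35.

35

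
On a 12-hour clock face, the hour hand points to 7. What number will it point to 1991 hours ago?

1991 = 165·12 + 11, so 1991 mod 12 = 11.
7 − 11 → 8 on a 12-hour dial.

8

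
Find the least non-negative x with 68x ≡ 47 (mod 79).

68⁻¹ ≡ 43 (mod 79) because 68·43 = 2924 = 37·79 + 1.
Multiplying both sides by 43: x ≡ 43·47 = 2021 ≡ 46 (mod 79).
Check: 68·46 = 3128 = 39·79 + 47.

46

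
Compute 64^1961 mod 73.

8

By repeated squaring mod 73: 64^1≡64, 64^2≡8, 64^4≡64, 64^8≡8, 64^16≡64, 64^32≡8, 64^64≡64, 64^128≡8, 64^256≡64, 64^512≡8, 64^1024≡64.
Since 1961 = 1 + 8 + 32 + 128 + 256 + 512 + 1024 in binary, 64^1961 ≡ 64·8·8·8·64·8·64 ≡ 8 (mod 73).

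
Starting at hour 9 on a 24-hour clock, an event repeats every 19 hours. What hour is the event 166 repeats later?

19

166·19 = 3154.
3154 = 131·24 + 10, so 3154 mod 24 = 10.
(9 + 10) mod 24 = 19.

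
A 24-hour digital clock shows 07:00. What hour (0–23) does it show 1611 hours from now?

1611 − 67·24 = 3, so 1611 ≡ 3 (mod 24).
(7 + 3) mod 24 = 10.

10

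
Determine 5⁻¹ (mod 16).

16 = 3·5 + 1
5 = 5·1 + 0
Back-substituting gives 5·13 ≡ 1 (mod 16).

13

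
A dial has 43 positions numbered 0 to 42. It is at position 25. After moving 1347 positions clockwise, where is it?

1347 = 31·43 + 14, so 1347 mod 43 = 14.
(25 + 14) mod 43 = 39.

39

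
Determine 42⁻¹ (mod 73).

40

42·40 = 1680 = 23·73 + 1, so 42⁻¹ ≡ 40 (mod 73).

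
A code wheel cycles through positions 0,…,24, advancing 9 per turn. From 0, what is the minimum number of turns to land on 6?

9

The inverse of 9 mod 25 is 14 (since 9·14 = 126 ≡ 1).
Multiplying both sides by 14: x ≡ 14·6 = 84 ≡ 9 (mod 25).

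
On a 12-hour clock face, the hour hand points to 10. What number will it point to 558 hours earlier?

558 mod 12 = 6 (since 46·12 = 552).
10 − 6 → 4 on a 12-hour dial.

4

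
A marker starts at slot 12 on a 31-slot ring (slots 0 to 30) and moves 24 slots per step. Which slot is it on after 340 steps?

19

340·24 = 8160.
8160 − 263·31 = 7, so 8160 ≡ 7 (mod 31).
(12 + 7) mod 31 = 19.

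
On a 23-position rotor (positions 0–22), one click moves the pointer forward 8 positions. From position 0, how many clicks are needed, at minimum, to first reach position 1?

8·3 = 24 = 1·23 + 1, so 8⁻¹ ≡ 3 (mod 23).

3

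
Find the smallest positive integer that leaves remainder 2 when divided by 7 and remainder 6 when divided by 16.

86

x ≡ 2 (mod 7) gives x ∈ {2, 9, 16, 23, 30, 37, 44, 51, …}.
The first of these with x mod 16 = 6 is 86.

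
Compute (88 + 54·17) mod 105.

54·17 = 918.
918 mod 105 = 78 (since 8·105 = 840).
(88 + 78) mod 105 = 61.

61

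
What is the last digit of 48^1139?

Powers of 8 mod 10 repeat with period 4: 8, 4, 2, 6.
1139 leaves remainder 3 on division by 4, so 48^1139 ends in 2.

2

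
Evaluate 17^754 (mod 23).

12

By repeated squaring mod 23: 17^1≡17, 17^2≡13, 17^4≡8, 17^8≡18, 17^16≡2, 17^32≡4, 17^64≡16, 17^128≡3, 17^256≡9, 17^512≡12.
Since 754 = 2 + 16 + 32 + 64 + 128 + 512 in binary, 17^754 ≡ 13·2·4·16·3·12 ≡ 12 (mod 23).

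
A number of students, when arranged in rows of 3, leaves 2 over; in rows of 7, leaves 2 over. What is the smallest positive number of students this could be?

2

x ≡ 2 (mod 3) gives x ∈ {2}.
The first of these with x mod 7 = 2 is 2.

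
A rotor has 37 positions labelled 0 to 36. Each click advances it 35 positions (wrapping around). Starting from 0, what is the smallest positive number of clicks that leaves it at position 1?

18

37 = 1·35 + 2
35 = 17·2 + 1
2 = 2·1 + 0
Back-substituting gives 35·18 ≡ 1 (mod 37).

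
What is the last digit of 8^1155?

2

Powers of 8 mod 10 repeat with period 4: 8, 4, 2, 6.
1155 mod 4 = 3, so the last digit matches 8^3 = 2.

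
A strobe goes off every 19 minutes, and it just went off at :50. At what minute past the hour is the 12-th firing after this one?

38

12·19 = 228.
228 mod 60 = 48 (since 3·60 = 180).
(50 + 48) mod 60 = 38.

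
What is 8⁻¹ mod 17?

17 = 2·8 + 1
8 = 8·1 + 0
Back-substituting gives 8·15 ≡ 1 (mod 17).

15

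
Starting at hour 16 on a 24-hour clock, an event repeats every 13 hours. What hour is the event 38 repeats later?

6

38·13 = 494.
Dividing 494 by 24 gives quotient 20 and remainder 14.
(16 + 14) mod 24 = 6.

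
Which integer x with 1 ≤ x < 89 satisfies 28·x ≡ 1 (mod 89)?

89 = 3·28 + 5
28 = 5·5 + 3
5 = 1·3 + 2
3 = 1·2 + 1
2 = 2·1 + 0
Back-substituting gives 28·35 ≡ 1 (mod 89).

35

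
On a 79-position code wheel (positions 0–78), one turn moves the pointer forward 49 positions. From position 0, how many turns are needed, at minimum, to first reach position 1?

49·50 = 2450 = 31·79 + 1, so 49⁻¹ ≡ 50 (mod 79).

50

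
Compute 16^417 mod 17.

Successive squares of 16 mod 17: 16^1≡16, 16^2≡1, 16^4≡1, 16^8≡1, 16^16≡1, 16^32≡1, 16^64≡1, 16^128≡1, 16^256≡1.
Since 417 = 1 + 32 + 128 + 256 in binary, 16^417 ≡ 16·1·1·1 ≡ 16 (mod 17).

16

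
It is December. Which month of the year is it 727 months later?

727 − 60·12 = 7, so 727 ≡ 7 (mod 12).
December + 7 months → July.

July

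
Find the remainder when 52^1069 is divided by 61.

27

Successive squares of 52 mod 61: 52^1≡52, 52^2≡20, 52^4≡34, 52^8≡58, 52^16≡9, 52^32≡20, 52^64≡34, 52^128≡58, 52^256≡9, 52^512≡20, 52^1024≡34.
Since 1069 = 1 + 4 + 8 + 32 + 1024 in binary, 52^1069 ≡ 52·34·58·20·34 ≡ 27 (mod 61).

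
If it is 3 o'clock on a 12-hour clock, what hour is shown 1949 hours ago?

1949 − 162·12 = 5, so 1949 ≡ 5 (mod 12).
3 − 5 → 10 on a 12-hour dial.

10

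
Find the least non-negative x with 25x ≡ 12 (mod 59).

17

25⁻¹ ≡ 26 (mod 59) because 25·26 = 650 = 11·59 + 1.
So x ≡ 26·12 = 312 ≡ 17 (mod 59).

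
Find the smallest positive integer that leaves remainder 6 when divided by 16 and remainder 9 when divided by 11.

86

x ≡ 9 (mod 11) gives x ∈ {9, 20, 31, 42, 53, 64, 75, 86}.
The first of these with x mod 16 = 6 is 86.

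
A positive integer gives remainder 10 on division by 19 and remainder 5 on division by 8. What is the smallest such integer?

29

x ≡ 5 (mod 8) gives x ∈ {5, 13, 21, 29}.
The first of these with x mod 19 = 10 is 29.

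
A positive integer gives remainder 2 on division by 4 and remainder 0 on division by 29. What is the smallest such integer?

x ≡ 2 (mod 4) gives x ∈ {2, 6, 10, 14, 18, 22, 26, 30, …}.
The first of these with x mod 29 = 0 is 58.

58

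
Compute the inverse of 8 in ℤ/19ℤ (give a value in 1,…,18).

12

8·12 = 96 = 5·19 + 1, so 8⁻¹ ≡ 12 (mod 19).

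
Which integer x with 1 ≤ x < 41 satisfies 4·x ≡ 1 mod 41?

31

4·31 = 124 = 3·41 + 1, so 4⁻¹ ≡ 31 (mod 41).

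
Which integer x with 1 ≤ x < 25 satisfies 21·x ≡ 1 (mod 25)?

21·6 = 126 = 5·25 + 1, so 21⁻¹ ≡ 6 (mod 25).

6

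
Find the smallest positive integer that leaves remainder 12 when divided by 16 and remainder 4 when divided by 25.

204

Since 25·9 ≡ 1 (mod 16), take x = 4 + 25·((12−4)·9 mod 16) = 4 + 25·8 = 204.
Check: 204 mod 16 = 12, 204 mod 25 = 4.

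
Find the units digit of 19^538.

1

Powers of 9 mod 10 repeat with period 2: 9, 1.
538 leaves remainder 0 on division by 2, so 19^538 ends in 1.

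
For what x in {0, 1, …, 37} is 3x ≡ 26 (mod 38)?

3⁻¹ ≡ 13 (mod 38) because 3·13 = 39 = 1·38 + 1.
So x ≡ 13·26 = 338 ≡ 34 (mod 38).
Check: 3·34 = 102 = 2·38 + 26.

34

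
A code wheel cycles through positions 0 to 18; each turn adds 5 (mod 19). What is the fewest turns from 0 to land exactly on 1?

4

5·4 = 20 = 1·19 + 1, so 5⁻¹ ≡ 4 (mod 19).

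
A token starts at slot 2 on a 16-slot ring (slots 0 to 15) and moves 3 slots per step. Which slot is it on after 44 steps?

44·3 = 132.
132 = 8·16 + 4, so 132 mod 16 = 4.
(2 + 4) mod 16 = 6.

6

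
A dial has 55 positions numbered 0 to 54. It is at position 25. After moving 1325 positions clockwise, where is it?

30

1325 = 24·55 + 5, so 1325 mod 55 = 5.
(25 + 5) mod 55 = 30.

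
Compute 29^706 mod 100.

21

Square-and-reduce mod 100: 29^1≡29, 29^2≡41, 29^4≡81, 29^8≡61, 29^16≡21, 29^32≡41, 29^64≡81, 29^128≡61, 29^256≡21, 29^512≡41.
706 = 2 + 64 + 128 + 512, so 29^706 ≡ 41·81·61·41 ≡ 21 (mod 100).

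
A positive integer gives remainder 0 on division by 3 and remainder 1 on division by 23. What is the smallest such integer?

x ≡ 0 (mod 3) gives x ∈ {0, 3, 6, 9, 12, 15, 18, 21, …}.
The first of these with x mod 23 = 1 is 24.

24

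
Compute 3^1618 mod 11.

Square-and-reduce mod 11: 3^1≡3, 3^2≡9, 3^4≡4, 3^8≡5, 3^16≡3, 3^32≡9, 3^64≡4, 3^128≡5, 3^256≡3, 3^512≡9, 3^1024≡4.
Since 1618 = 2 + 16 + 64 + 512 + 1024 in binary, 3^1618 ≡ 9·3·4·9·4 ≡ 5 (mod 11).

5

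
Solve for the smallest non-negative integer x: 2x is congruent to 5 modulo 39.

22

The inverse of 2 mod 39 is 20 (since 2·20 = 40 ≡ 1).
So x ≡ 20·5 = 100 ≡ 22 (mod 39).
Check: 2·22 = 44 = 1·39 + 5.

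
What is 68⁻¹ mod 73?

29

73 = 1·68 + 5
68 = 13·5 + 3
5 = 1·3 + 2
3 = 1·2 + 1
2 = 2·1 + 0
Back-substituting gives 68·29 ≡ 1 (mod 73).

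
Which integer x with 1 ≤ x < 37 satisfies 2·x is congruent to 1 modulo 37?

19

37 = 18·2 + 1
2 = 2·1 + 0
Back-substituting gives 2·19 ≡ 1 (mod 37).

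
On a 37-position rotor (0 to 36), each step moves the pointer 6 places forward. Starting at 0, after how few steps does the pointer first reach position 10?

6⁻¹ ≡ 31 (mod 37) because 6·31 = 186 = 5·37 + 1.
So x ≡ 31·10 = 310 ≡ 14 (mod 37).
Check: 6·14 = 84 = 2·37 + 10.

14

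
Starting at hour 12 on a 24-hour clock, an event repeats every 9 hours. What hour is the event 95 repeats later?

3

95·9 = 855.
855 − 35·24 = 15, so 855 ≡ 15 (mod 24).
(12 + 15) mod 24 = 3.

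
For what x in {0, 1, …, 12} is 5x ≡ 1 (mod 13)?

8

The inverse of 5 mod 13 is 8 (since 5·8 = 40 ≡ 1).
Multiplying both sides by 8: x ≡ 8·1 = 8 ≡ 8 (mod 13).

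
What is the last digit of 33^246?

Last digits of 3^n: 3, 9, 7, 1 (period 4).
246 leaves remainder 2 on division by 4, so 33^246 ends in 9.

9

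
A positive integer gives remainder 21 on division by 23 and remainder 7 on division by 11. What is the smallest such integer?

Since 11·21 ≡ 1 (mod 23), take x = 7 + 11·((21−7)·21 mod 23) = 7 + 11·18 = 205.
Check: 205 mod 23 = 21, 205 mod 11 = 7.

205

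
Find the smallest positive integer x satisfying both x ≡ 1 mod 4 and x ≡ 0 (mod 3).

9

x ≡ 0 (mod 3) gives x ∈ {0, 3, 6, 9}.
The first of these with x mod 4 = 1 is 9.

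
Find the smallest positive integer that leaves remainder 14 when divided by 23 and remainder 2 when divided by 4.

14

Since 4·6 ≡ 1 (mod 23), take x = 2 + 4·((14−2)·6 mod 23) = 2 + 4·3 = 14.
Check: 14 mod 23 = 14, 14 mod 4 = 2.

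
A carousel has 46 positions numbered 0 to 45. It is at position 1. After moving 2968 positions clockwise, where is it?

25

2968 mod 46 = 24 (since 64·46 = 2944).
(1 + 24) mod 46 = 25.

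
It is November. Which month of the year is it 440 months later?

Dividing 440 by 12 gives quotient 36 and remainder 8.
November + 8 months → July.

July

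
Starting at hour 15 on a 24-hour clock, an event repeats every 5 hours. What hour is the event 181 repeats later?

8

181·5 = 905.
905 mod 24 = 17 (since 37·24 = 888).
(15 + 17) mod 24 = 8.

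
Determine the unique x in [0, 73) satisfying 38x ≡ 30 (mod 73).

38⁻¹ ≡ 25 (mod 73) because 38·25 = 950 = 13·73 + 1.
So x ≡ 25·30 = 750 ≡ 20 (mod 73).
Check: 38·20 = 760 = 10·73 + 30.

20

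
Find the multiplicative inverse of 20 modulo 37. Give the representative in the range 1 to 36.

13

37 = 1·20 + 17
20 = 1·17 + 3
17 = 5·3 + 2
3 = 1·2 + 1
2 = 2·1 + 0
Back-substituting gives 20·13 ≡ 1 (mod 37).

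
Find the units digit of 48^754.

4

The units digit of 48^n cycles with period 4: 8, 4, 2, 6, …
754 mod 4 = 2, so the last digit matches 8^2 = 4.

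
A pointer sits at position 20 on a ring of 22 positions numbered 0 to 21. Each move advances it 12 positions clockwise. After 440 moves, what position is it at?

20

440·12 = 5280.
5280 − 240·22 = 0, so 5280 ≡ 0 (mod 22).
(20 + 0) mod 22 = 20.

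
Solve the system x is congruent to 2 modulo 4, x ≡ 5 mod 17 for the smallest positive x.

22

x ≡ 2 (mod 4) gives x ∈ {2, 6, 10, 14, 18, 22}.
The first of these with x mod 17 = 5 is 22.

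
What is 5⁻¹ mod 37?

15

5·15 = 75 = 2·37 + 1, so 5⁻¹ ≡ 15 (mod 37).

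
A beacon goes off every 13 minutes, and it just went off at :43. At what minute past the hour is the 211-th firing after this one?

211·13 = 2743.
2743 = 45·60 + 43, so 2743 mod 60 = 43.
(43 + 43) mod 60 = 26.

26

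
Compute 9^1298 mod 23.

1

Square-and-reduce mod 23: 9^1≡9, 9^2≡12, 9^4≡6, 9^8≡13, 9^16≡8, 9^32≡18, 9^64≡2, 9^128≡4, 9^256≡16, 9^512≡3, 9^1024≡9.
1298 = 2 + 16 + 256 + 1024, so 9^1298 ≡ 12·8·16·9 ≡ 1 (mod 23).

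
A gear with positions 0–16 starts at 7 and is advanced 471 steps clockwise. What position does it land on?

471 − 27·17 = 12, so 471 ≡ 12 (mod 17).
(7 + 12) mod 17 = 2.

2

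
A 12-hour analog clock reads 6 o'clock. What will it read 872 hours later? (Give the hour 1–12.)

2

Dividing 872 by 12 gives quotient 72 and remainder 8.
6 + 8 → 2 on a 12-hour dial.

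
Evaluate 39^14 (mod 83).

Square-and-reduce mod 83: 39^1≡39, 39^2≡27, 39^4≡65, 39^8≡75.
14 = 2 + 4 + 8, so 39^14 ≡ 27·65·75 ≡ 70 (mod 83).

70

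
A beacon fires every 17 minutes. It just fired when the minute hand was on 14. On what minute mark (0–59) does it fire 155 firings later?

9

155·17 = 2635.
2635 mod 60 = 55 (since 43·60 = 2580).
(14 + 55) mod 60 = 9.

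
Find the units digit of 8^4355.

The units digit of 8^n cycles with period 4: 8, 4, 2, 6, …
4355 mod 4 = 3, so the last digit matches 8^3 = 2.

2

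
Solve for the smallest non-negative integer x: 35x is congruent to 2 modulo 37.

36

35⁻¹ ≡ 18 (mod 37) because 35·18 = 630 = 17·37 + 1.
Multiplying both sides by 18: x ≡ 18·2 = 36 ≡ 36 (mod 37).
Check: 35·36 = 1260 = 34·37 + 2.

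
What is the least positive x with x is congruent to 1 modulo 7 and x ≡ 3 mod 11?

x ≡ 1 (mod 7) gives x ∈ {1, 8, 15, 22, 29, 36}.
The first of these with x mod 11 = 3 is 36.

36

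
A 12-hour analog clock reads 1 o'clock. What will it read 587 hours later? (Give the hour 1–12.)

12

Dividing 587 by 12 gives quotient 48 and remainder 11.
1 + 11 → 12 on a 12-hour dial.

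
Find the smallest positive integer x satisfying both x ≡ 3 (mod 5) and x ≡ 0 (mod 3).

x ≡ 0 (mod 3) gives x ∈ {0, 3}.
The first of these with x mod 5 = 3 is 3.

3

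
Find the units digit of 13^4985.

The units digit of 13^n cycles with period 4: 3, 9, 7, 1, …
4985 mod 4 = 1, so the last digit matches 3^1 = 3.

3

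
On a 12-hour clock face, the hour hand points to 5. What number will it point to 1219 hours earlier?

10

1219 mod 12 = 7 (since 101·12 = 1212).
5 − 7 → 10 on a 12-hour dial.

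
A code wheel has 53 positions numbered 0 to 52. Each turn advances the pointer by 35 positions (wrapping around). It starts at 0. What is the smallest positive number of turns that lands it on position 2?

47

35⁻¹ ≡ 50 (mod 53) because 35·50 = 1750 = 33·53 + 1.
So x ≡ 50·2 = 100 ≡ 47 (mod 53).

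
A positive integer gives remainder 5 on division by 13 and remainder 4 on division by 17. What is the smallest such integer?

174

x ≡ 5 (mod 13) gives x ∈ {5, 18, 31, 44, 57, 70, 83, 96, …}.
The first of these with x mod 17 = 4 is 174.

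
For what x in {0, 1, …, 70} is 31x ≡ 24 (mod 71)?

31⁻¹ ≡ 55 (mod 71) because 31·55 = 1705 = 24·71 + 1.
Multiplying both sides by 55: x ≡ 55·24 = 1320 ≡ 42 (mod 71).
Check: 31·42 = 1302 = 18·71 + 24.

42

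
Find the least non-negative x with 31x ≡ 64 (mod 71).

41

The inverse of 31 mod 71 is 55 (since 31·55 = 1705 ≡ 1).
So x ≡ 55·64 = 3520 ≡ 41 (mod 71).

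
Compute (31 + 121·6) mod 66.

31

121·6 = 726.
726 − 11·66 = 0, so 726 ≡ 0 (mod 66).
(31 + 0) mod 66 = 31.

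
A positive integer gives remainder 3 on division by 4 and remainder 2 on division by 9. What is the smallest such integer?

x ≡ 3 (mod 4) gives x ∈ {3, 7, 11}.
The first of these with x mod 9 = 2 is 11.

11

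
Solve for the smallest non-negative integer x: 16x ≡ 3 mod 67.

63

The inverse of 16 mod 67 is 21 (since 16·21 = 336 ≡ 1).
Multiplying both sides by 21: x ≡ 21·3 = 63 ≡ 63 (mod 67).
Check: 16·63 = 1008 = 15·67 + 3.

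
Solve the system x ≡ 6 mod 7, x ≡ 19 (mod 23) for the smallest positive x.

111

x ≡ 6 (mod 7) gives x ∈ {6, 13, 20, 27, 34, 41, 48, 55, …}.
The first of these with x mod 23 = 19 is 111.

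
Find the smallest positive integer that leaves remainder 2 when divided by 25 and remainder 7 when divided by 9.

x ≡ 7 (mod 9) gives x ∈ {7, 16, 25, 34, 43, 52}.
The first of these with x mod 25 = 2 is 52.

52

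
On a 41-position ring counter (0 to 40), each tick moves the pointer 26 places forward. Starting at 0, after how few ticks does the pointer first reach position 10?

26⁻¹ ≡ 30 (mod 41) because 26·30 = 780 = 19·41 + 1.
So x ≡ 30·10 = 300 ≡ 13 (mod 41).

13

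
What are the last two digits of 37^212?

Square-and-reduce mod 100: 37^1≡37, 37^2≡69, 37^4≡61, 37^8≡21, 37^16≡41, 37^32≡81, 37^64≡61, 37^128≡21.
212 = 4 + 16 + 64 + 128, so 37^212 ≡ 61·41·61·21 ≡ 81 (mod 100).

81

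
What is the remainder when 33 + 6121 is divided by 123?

6121 mod 123 = 94 (since 49·123 = 6027).
(33 + 94) mod 123 = 4.

4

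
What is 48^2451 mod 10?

Last digits of 8^n: 8, 4, 2, 6 (period 4).
2451 mod 4 = 3, so the last digit matches 8^3 = 2.

2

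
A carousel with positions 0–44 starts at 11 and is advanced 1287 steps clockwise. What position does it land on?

38

1287 = 28·45 + 27, so 1287 mod 45 = 27.
(11 + 27) mod 45 = 38.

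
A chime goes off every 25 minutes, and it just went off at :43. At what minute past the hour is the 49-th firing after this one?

49·25 = 1225.
Dividing 1225 by 60 gives quotient 20 and remainder 25.
(43 + 25) mod 60 = 8.

8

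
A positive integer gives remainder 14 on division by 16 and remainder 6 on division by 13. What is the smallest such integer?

x ≡ 6 (mod 13) gives x ∈ {6, 19, 32, 45, 58, 71, 84, 97, …}.
The first of these with x mod 16 = 14 is 110.

110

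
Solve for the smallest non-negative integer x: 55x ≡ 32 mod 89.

20

55⁻¹ ≡ 34 (mod 89) because 55·34 = 1870 = 21·89 + 1.
Multiplying both sides by 34: x ≡ 34·32 = 1088 ≡ 20 (mod 89).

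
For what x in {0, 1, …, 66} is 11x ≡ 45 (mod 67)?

65

11⁻¹ ≡ 61 (mod 67) because 11·61 = 671 = 10·67 + 1.
Multiplying both sides by 61: x ≡ 61·45 = 2745 ≡ 65 (mod 67).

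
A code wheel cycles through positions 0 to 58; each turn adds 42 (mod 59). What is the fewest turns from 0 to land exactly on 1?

42·52 = 2184 = 37·59 + 1, so 42⁻¹ ≡ 52 (mod 59).

52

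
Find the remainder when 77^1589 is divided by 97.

67

Successive squares of 77 mod 97: 77^1≡77, 77^2≡12, 77^4≡47, 77^8≡75, 77^16≡96, 77^32≡1, 77^64≡1, 77^128≡1, 77^256≡1, 77^512≡1, 77^1024≡1.
Since 1589 = 1 + 4 + 16 + 32 + 512 + 1024 in binary, 77^1589 ≡ 77·47·96·1·1·1 ≡ 67 (mod 97).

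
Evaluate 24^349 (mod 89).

43

Square-and-reduce mod 89: 24^1≡24, 24^2≡42, 24^4≡73, 24^8≡78, 24^16≡32, 24^32≡45, 24^64≡67, 24^128≡39, 24^256≡8.
349 = 1 + 4 + 8 + 16 + 64 + 256, so 24^349 ≡ 24·73·78·32·67·8 ≡ 43 (mod 89).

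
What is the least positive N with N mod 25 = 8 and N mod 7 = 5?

x ≡ 5 (mod 7) gives x ∈ {5, 12, 19, 26, 33}.
The first of these with x mod 25 = 8 is 33.

33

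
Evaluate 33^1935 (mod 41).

Square-and-reduce mod 41: 33^1≡33, 33^2≡23, 33^4≡37, 33^8≡16, 33^16≡10, 33^32≡18, 33^64≡37, 33^128≡16, 33^256≡10, 33^512≡18, 33^1024≡37.
1935 = 1 + 2 + 4 + 8 + 128 + 256 + 512 + 1024, so 33^1935 ≡ 33·23·37·16·16·10·18·37 ≡ 9 (mod 41).

9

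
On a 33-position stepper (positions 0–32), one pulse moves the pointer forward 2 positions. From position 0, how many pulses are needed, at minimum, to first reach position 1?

17

2·17 = 34 = 1·33 + 1, so 2⁻¹ ≡ 17 (mod 33).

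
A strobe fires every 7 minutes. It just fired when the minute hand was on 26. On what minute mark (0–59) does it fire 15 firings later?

11

15·7 = 105.
Dividing 105 by 60 gives quotient 1 and remainder 45.
(26 + 45) mod 60 = 11.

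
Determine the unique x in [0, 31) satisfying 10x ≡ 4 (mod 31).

The inverse of 10 mod 31 is 28 (since 10·28 = 280 ≡ 1).
So x ≡ 28·4 = 112 ≡ 19 (mod 31).

19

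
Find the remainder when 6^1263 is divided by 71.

Square-and-reduce mod 71: 6^1≡6, 6^2≡36, 6^4≡18, 6^8≡40, 6^16≡38, 6^32≡24, 6^64≡8, 6^128≡64, 6^256≡49, 6^512≡58, 6^1024≡27.
Since 1263 = 1 + 2 + 4 + 8 + 32 + 64 + 128 + 1024 in binary, 6^1263 ≡ 6·36·18·40·24·8·64·27 ≡ 3 (mod 71).

3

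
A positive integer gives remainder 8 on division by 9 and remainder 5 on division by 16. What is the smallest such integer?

Since 16·4 ≡ 1 (mod 9), take x = 5 + 16·((8−5)·4 mod 9) = 5 + 16·3 = 53.
Check: 53 mod 9 = 8, 53 mod 16 = 5.

53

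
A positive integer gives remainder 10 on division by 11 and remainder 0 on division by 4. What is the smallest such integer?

x ≡ 0 (mod 4) gives x ∈ {0, 4, 8, 12, 16, 20, 24, 28, …}.
The first of these with x mod 11 = 10 is 32.

32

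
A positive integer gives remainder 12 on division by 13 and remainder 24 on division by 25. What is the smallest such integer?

x ≡ 12 (mod 13) gives x ∈ {12, 25, 38, 51, 64, 77, 90, 103, …}.
The first of these with x mod 25 = 24 is 324.

324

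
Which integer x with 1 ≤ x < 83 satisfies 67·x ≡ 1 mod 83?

57

83 = 1·67 + 16
67 = 4·16 + 3
16 = 5·3 + 1
3 = 3·1 + 0
Back-substituting gives 67·57 ≡ 1 (mod 83).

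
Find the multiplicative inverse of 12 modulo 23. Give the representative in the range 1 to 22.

12·2 = 24 = 1·23 + 1, so 12⁻¹ ≡ 2 (mod 23).

2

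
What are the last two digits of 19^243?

59

By repeated squaring mod 100: 19^1≡19, 19^2≡61, 19^4≡21, 19^8≡41, 19^16≡81, 19^32≡61, 19^64≡21, 19^128≡41.
Since 243 = 1 + 2 + 16 + 32 + 64 + 128 in binary, 19^243 ≡ 19·61·81·61·21·41 ≡ 59 (mod 100).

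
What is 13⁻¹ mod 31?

12

31 = 2·13 + 5
13 = 2·5 + 3
5 = 1·3 + 2
3 = 1·2 + 1
2 = 2·1 + 0
Back-substituting gives 13·12 ≡ 1 (mod 31).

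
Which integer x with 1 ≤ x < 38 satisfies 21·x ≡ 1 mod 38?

29

38 = 1·21 + 17
21 = 1·17 + 4
17 = 4·4 + 1
4 = 4·1 + 0
Back-substituting gives 21·29 ≡ 1 (mod 38).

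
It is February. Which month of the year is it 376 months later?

376 mod 12 = 4 (since 31·12 = 372).
February + 4 months → June.

June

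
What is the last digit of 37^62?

Powers of 7 mod 10 repeat with period 4: 7, 9, 3, 1.
62 mod 4 = 2, so the last digit matches 7^2 = 9.

9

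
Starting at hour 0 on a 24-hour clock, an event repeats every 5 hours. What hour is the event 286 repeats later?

14

286·5 = 1430.
1430 mod 24 = 14 (since 59·24 = 1416).
(0 + 14) mod 24 = 14.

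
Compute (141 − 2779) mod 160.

82

2779 mod 160 = 59 (since 17·160 = 2720).
(141 − 59) mod 160 = 82.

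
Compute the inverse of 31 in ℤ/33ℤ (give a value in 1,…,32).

16

33 = 1·31 + 2
31 = 15·2 + 1
2 = 2·1 + 0
Back-substituting gives 31·16 ≡ 1 (mod 33).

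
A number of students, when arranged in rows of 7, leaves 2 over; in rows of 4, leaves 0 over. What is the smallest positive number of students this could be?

x ≡ 0 (mod 4) gives x ∈ {0, 4, 8, 12, 16}.
The first of these with x mod 7 = 2 is 16.

16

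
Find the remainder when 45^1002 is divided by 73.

49

By repeated squaring mod 73: 45^1≡45, 45^2≡54, 45^4≡69, 45^8≡16, 45^16≡37, 45^32≡55, 45^64≡32, 45^128≡2, 45^256≡4, 45^512≡16.
1002 = 2 + 8 + 32 + 64 + 128 + 256 + 512, so 45^1002 ≡ 54·16·55·32·2·4·16 ≡ 49 (mod 73).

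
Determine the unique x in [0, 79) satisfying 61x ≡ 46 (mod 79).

The inverse of 61 mod 79 is 57 (since 61·57 = 3477 ≡ 1).
Multiplying both sides by 57: x ≡ 57·46 = 2622 ≡ 15 (mod 79).

15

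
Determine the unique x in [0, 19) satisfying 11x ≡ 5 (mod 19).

The inverse of 11 mod 19 is 7 (since 11·7 = 77 ≡ 1).
Multiplying both sides by 7: x ≡ 7·5 = 35 ≡ 16 (mod 19).
Check: 11·16 = 176 = 9·19 + 5.

16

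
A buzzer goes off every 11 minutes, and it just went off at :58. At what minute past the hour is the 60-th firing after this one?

60·11 = 660.
Dividing 660 by 60 gives quotient 11 and remainder 0.
(58 + 0) mod 60 = 58.

58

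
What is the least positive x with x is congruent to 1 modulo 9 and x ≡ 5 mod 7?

Since 7·4 ≡ 1 (mod 9), take x = 5 + 7·((1−5)·4 mod 9) = 5 + 7·2 = 19.
Check: 19 mod 9 = 1, 19 mod 7 = 5.

19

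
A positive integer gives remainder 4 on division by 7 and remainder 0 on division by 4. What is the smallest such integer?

4

Since 4·2 ≡ 1 (mod 7), take x = 0 + 4·((4−0)·2 mod 7) = 0 + 4·1 = 4.
Check: 4 mod 7 = 4, 4 mod 4 = 0.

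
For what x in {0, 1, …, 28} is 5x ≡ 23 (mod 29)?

22

The inverse of 5 mod 29 is 6 (since 5·6 = 30 ≡ 1).
Multiplying both sides by 6: x ≡ 6·23 = 138 ≡ 22 (mod 29).
Check: 5·22 = 110 = 3·29 + 23.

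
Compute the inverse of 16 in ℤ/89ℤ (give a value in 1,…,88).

39

16·39 = 624 = 7·89 + 1, so 16⁻¹ ≡ 39 (mod 89).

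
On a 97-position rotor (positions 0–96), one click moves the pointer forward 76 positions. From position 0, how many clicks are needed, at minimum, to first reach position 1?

97 = 1·76 + 21
76 = 3·21 + 13
21 = 1·13 + 8
13 = 1·8 + 5
8 = 1·5 + 3
5 = 1·3 + 2
3 = 1·2 + 1
2 = 2·1 + 0
Back-substituting gives 76·60 ≡ 1 (mod 97).

60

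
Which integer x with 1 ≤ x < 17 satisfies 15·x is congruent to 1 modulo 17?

8

17 = 1·15 + 2
15 = 7·2 + 1
2 = 2·1 + 0
Back-substituting gives 15·8 ≡ 1 (mod 17).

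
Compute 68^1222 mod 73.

38

Square-and-reduce mod 73: 68^1≡68, 68^2≡25, 68^4≡41, 68^8≡2, 68^16≡4, 68^32≡16, 68^64≡37, 68^128≡55, 68^256≡32, 68^512≡2, 68^1024≡4.
Since 1222 = 2 + 4 + 64 + 128 + 1024 in binary, 68^1222 ≡ 25·41·37·55·4 ≡ 38 (mod 73).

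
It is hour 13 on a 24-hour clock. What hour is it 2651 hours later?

0

2651 mod 24 = 11 (since 110·24 = 2640).
(13 + 11) mod 24 = 0.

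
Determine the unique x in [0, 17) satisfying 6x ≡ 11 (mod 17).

6⁻¹ ≡ 3 (mod 17) because 6·3 = 18 = 1·17 + 1.
So x ≡ 3·11 = 33 ≡ 16 (mod 17).

16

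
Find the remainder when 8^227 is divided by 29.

19

Square-and-reduce mod 29: 8^1≡8, 8^2≡6, 8^4≡7, 8^8≡20, 8^16≡23, 8^32≡7, 8^64≡20, 8^128≡23.
Since 227 = 1 + 2 + 32 + 64 + 128 in binary, 8^227 ≡ 8·6·7·20·23 ≡ 19 (mod 29).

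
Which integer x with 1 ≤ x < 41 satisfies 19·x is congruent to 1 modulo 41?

19·13 = 247 = 6·41 + 1, so 19⁻¹ ≡ 13 (mod 41).

13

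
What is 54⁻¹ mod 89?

61

54·61 = 3294 = 37·89 + 1, so 54⁻¹ ≡ 61 (mod 89).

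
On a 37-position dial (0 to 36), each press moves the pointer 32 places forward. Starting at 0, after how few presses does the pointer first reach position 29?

The inverse of 32 mod 37 is 22 (since 32·22 = 704 ≡ 1).
Multiplying both sides by 22: x ≡ 22·29 = 638 ≡ 9 (mod 37).
Check: 32·9 = 288 = 7·37 + 29.

9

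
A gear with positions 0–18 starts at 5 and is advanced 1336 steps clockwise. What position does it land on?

11

1336 mod 19 = 6 (since 70·19 = 1330).
(5 + 6) mod 19 = 11.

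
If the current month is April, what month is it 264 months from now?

264 mod 12 = 0 (since 22·12 = 264).
April + 0 months → April.

April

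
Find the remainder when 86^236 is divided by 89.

87

Square-and-reduce mod 89: 86^1≡86, 86^2≡9, 86^4≡81, 86^8≡64, 86^16≡2, 86^32≡4, 86^64≡16, 86^128≡78.
Since 236 = 4 + 8 + 32 + 64 + 128 in binary, 86^236 ≡ 81·64·4·16·78 ≡ 87 (mod 89).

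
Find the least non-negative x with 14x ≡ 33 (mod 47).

14⁻¹ ≡ 37 (mod 47) because 14·37 = 518 = 11·47 + 1.
So x ≡ 37·33 = 1221 ≡ 46 (mod 47).

46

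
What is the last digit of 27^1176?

Powers of 7 mod 10 repeat with period 4: 7, 9, 3, 1.
1176 leaves remainder 0 on division by 4, so 27^1176 ends in 1.

1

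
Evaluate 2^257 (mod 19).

13

Square-and-reduce mod 19: 2^1≡2, 2^2≡4, 2^4≡16, 2^8≡9, 2^16≡5, 2^32≡6, 2^64≡17, 2^128≡4, 2^256≡16.
Since 257 = 1 + 256 in binary, 2^257 ≡ 2·16 ≡ 13 (mod 19).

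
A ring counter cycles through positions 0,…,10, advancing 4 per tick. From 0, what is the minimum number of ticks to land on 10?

8

4⁻¹ ≡ 3 (mod 11) because 4·3 = 12 = 1·11 + 1.
Multiplying both sides by 3: x ≡ 3·10 = 30 ≡ 8 (mod 11).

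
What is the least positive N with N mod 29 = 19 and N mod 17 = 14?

Since 17·12 ≡ 1 (mod 29), take x = 14 + 17·((19−14)·12 mod 29) = 14 + 17·2 = 48.
Check: 48 mod 29 = 19, 48 mod 17 = 14.

48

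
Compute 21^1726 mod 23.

Square-and-reduce mod 23: 21^1≡21, 21^2≡4, 21^4≡16, 21^8≡3, 21^16≡9, 21^32≡12, 21^64≡6, 21^128≡13, 21^256≡8, 21^512≡18, 21^1024≡2.
1726 = 2 + 4 + 8 + 16 + 32 + 128 + 512 + 1024, so 21^1726 ≡ 4·16·3·9·12·13·18·2 ≡ 12 (mod 23).

12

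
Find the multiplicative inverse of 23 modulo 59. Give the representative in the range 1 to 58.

18

59 = 2·23 + 13
23 = 1·13 + 10
13 = 1·10 + 3
10 = 3·3 + 1
3 = 3·1 + 0
Back-substituting gives 23·18 ≡ 1 (mod 59).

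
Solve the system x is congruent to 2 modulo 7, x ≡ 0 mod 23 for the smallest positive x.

x ≡ 2 (mod 7) gives x ∈ {2, 9, 16, 23}.
The first of these with x mod 23 = 0 is 23.

23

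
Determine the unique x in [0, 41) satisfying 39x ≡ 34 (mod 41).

24

The inverse of 39 mod 41 is 20 (since 39·20 = 780 ≡ 1).
Multiplying both sides by 20: x ≡ 20·34 = 680 ≡ 24 (mod 41).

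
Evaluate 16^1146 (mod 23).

3

Successive squares of 16 mod 23: 16^1≡16, 16^2≡3, 16^4≡9, 16^8≡12, 16^16≡6, 16^32≡13, 16^64≡8, 16^128≡18, 16^256≡2, 16^512≡4, 16^1024≡16.
Since 1146 = 2 + 8 + 16 + 32 + 64 + 1024 in binary, 16^1146 ≡ 3·12·6·13·8·16 ≡ 3 (mod 23).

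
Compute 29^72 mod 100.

Successive squares of 29 mod 100: 29^1≡29, 29^2≡41, 29^4≡81, 29^8≡61, 29^16≡21, 29^32≡41, 29^64≡81.
Since 72 = 8 + 64 in binary, 29^72 ≡ 61·81 ≡ 41 (mod 100).

41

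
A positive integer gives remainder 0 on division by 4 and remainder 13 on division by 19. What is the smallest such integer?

32

x ≡ 0 (mod 4) gives x ∈ {0, 4, 8, 12, 16, 20, 24, 28, …}.
The first of these with x mod 19 = 13 is 32.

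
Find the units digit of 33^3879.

Powers of 3 mod 10 repeat with period 4: 3, 9, 7, 1.
3879 mod 4 = 3, so the last digit matches 3^3 = 7.

7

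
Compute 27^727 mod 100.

3

Successive squares of 27 mod 100: 27^1≡27, 27^2≡29, 27^4≡41, 27^8≡81, 27^16≡61, 27^32≡21, 27^64≡41, 27^128≡81, 27^256≡61, 27^512≡21.
727 = 1 + 2 + 4 + 16 + 64 + 128 + 512, so 27^727 ≡ 27·29·41·61·41·81·21 ≡ 3 (mod 100).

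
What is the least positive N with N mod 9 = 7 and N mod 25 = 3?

178

x ≡ 7 (mod 9) gives x ∈ {7, 16, 25, 34, 43, 52, 61, 70, …}.
The first of these with x mod 25 = 3 is 178.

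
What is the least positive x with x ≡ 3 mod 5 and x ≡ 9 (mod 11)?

53

x ≡ 3 (mod 5) gives x ∈ {3, 8, 13, 18, 23, 28, 33, 38, …}.
The first of these with x mod 11 = 9 is 53.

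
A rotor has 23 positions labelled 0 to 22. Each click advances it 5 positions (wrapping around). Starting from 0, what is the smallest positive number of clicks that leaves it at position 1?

14

23 = 4·5 + 3
5 = 1·3 + 2
3 = 1·2 + 1
2 = 2·1 + 0
Back-substituting gives 5·14 ≡ 1 (mod 23).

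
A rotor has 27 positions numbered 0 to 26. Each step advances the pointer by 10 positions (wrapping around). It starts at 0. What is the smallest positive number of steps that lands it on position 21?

The inverse of 10 mod 27 is 19 (since 10·19 = 190 ≡ 1).
Multiplying both sides by 19: x ≡ 19·21 = 399 ≡ 21 (mod 27).
Check: 10·21 = 210 = 7·27 + 21.

21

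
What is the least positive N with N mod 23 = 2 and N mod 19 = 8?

x ≡ 8 (mod 19) gives x ∈ {8, 27, 46, 65, 84, 103, 122, 141, …}.
The first of these with x mod 23 = 2 is 255.

255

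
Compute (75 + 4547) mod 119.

100

4547 = 38·119 + 25, so 4547 mod 119 = 25.
(75 + 25) mod 119 = 100.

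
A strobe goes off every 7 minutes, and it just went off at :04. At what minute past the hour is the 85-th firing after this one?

59

85·7 = 595.
595 − 9·60 = 55, so 595 ≡ 55 (mod 60).
(4 + 55) mod 60 = 59.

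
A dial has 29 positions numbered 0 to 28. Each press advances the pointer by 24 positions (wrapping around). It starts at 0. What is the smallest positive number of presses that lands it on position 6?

24⁻¹ ≡ 23 (mod 29) because 24·23 = 552 = 19·29 + 1.
So x ≡ 23·6 = 138 ≡ 22 (mod 29).
Check: 24·22 = 528 = 18·29 + 6.

22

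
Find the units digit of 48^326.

4

The units digit of 48^n cycles with period 4: 8, 4, 2, 6, …
326 mod 4 = 2, so the last digit matches 8^2 = 4.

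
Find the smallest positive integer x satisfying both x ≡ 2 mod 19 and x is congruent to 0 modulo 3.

x ≡ 0 (mod 3) gives x ∈ {0, 3, 6, 9, 12, 15, 18, 21}.
The first of these with x mod 19 = 2 is 21.

21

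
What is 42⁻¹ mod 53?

53 = 1·42 + 11
42 = 3·11 + 9
11 = 1·9 + 2
9 = 4·2 + 1
2 = 2·1 + 0
Back-substituting gives 42·24 ≡ 1 (mod 53).

24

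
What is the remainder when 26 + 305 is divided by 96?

43

Dividing 305 by 96 gives quotient 3 and remainder 17.
(26 + 17) mod 96 = 43.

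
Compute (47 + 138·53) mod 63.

138·53 = 7314.
Dividing 7314 by 63 gives quotient 116 and remainder 6.
(47 + 6) mod 63 = 53.

53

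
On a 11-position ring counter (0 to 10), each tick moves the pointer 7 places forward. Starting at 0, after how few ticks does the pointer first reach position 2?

7⁻¹ ≡ 8 (mod 11) because 7·8 = 56 = 5·11 + 1.
So x ≡ 8·2 = 16 ≡ 5 (mod 11).
Check: 7·5 = 35 = 3·11 + 2.

5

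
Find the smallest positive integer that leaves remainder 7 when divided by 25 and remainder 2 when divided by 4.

x ≡ 2 (mod 4) gives x ∈ {2, 6, 10, 14, 18, 22, 26, 30, …}.
The first of these with x mod 25 = 7 is 82.

82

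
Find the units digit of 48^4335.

2

The units digit of 48^n cycles with period 4: 8, 4, 2, 6, …
4335 mod 4 = 3, so the last digit matches 8^3 = 2.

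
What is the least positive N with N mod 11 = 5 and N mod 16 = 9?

x ≡ 5 (mod 11) gives x ∈ {5, 16, 27, 38, 49, 60, 71, 82, …}.
The first of these with x mod 16 = 9 is 137.

137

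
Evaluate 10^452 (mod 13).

9

Square-and-reduce mod 13: 10^1≡10, 10^2≡9, 10^4≡3, 10^8≡9, 10^16≡3, 10^32≡9, 10^64≡3, 10^128≡9, 10^256≡3.
Since 452 = 4 + 64 + 128 + 256 in binary, 10^452 ≡ 3·3·9·3 ≡ 9 (mod 13).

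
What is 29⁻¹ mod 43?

3

43 = 1·29 + 14
29 = 2·14 + 1
14 = 14·1 + 0
Back-substituting gives 29·3 ≡ 1 (mod 43).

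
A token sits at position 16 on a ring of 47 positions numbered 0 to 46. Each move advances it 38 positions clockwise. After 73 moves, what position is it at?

17

73·38 = 2774.
2774 mod 47 = 1 (since 59·47 = 2773).
(16 + 1) mod 47 = 17.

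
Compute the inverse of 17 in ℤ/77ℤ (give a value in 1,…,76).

68

17·68 = 1156 = 15·77 + 1, so 17⁻¹ ≡ 68 (mod 77).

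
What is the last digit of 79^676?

Last digits of 9^n: 9, 1 (period 2).
676 mod 2 = 0, so the last digit matches 9^2 = 1.

1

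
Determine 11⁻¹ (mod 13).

11·6 = 66 = 5·13 + 1, so 11⁻¹ ≡ 6 (mod 13).

6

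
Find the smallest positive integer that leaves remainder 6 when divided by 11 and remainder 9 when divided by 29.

270

x ≡ 6 (mod 11) gives x ∈ {6, 17, 28, 39, 50, 61, 72, 83, …}.
The first of these with x mod 29 = 9 is 270.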